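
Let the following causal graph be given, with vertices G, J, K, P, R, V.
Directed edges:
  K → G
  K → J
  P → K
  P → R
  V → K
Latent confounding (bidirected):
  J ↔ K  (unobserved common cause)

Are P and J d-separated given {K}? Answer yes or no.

No — P and J are d-connected given {K}.

Bayes-Ball from P | {K} reaches {J,R,V}.
J ∈ reach(P|{K}) ⇒ P ⊥̸ J | {K}.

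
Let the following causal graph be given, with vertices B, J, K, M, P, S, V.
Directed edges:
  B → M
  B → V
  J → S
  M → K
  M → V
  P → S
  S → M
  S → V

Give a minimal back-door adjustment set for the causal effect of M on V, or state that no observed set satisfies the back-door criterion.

M→V: minimal back-door set {B, S}.

desc(M)\{M}={K,V}; candidates ⊆ {B,J,P,S}.
size 0: {}; under {} M still reaches {B,J,P,S,V} ∋ V.
size 1: {B}, {J}, {P} …(+1); under {B} M still reaches {J,P,S,V} ∋ V.
{B,S}: M⊥V given {B,S} in G with M→· removed — back-door holds.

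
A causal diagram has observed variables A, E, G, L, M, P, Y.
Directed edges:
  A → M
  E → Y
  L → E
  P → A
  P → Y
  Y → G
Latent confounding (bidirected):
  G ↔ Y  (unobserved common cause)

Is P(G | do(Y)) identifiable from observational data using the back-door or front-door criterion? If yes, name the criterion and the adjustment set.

desc(Y)\{Y}={G}; candidates ⊆ {A,E,L,M,P}.
Y↔G: latent back-door arc(s) into Y.
size 0: {}; under {} Y still reaches {A,E,G,L,M,P} ∋ G.
size 1: {A}, {E}, {L} …(+2); under {A} Y still reaches {E,G,L,P} ∋ G.
size 2: {A,E}, {A,L}, {A,M} …(+7); under {A,E} Y still reaches {G,P} ∋ G.
Y↔G cannot be blocked by any observed set — no back-door set.
No mediator lies on a directed Y→…→G path.
Neither criterion identifies P(G|do(Y)) in this graph.

P(G|do(Y)): not identifiable (no BD/FD set).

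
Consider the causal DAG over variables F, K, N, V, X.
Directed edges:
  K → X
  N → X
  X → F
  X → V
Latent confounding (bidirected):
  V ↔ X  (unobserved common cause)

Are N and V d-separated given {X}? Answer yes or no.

Bayes-Ball from N | {X} reaches {K,V}.
V ∈ reach(N|{X}) ⇒ N ⊥̸ V | {X}.

No — N and V are d-connected given {X}.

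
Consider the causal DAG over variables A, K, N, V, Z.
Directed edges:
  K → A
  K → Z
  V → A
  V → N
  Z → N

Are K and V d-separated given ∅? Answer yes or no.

Bayes-Ball from K | ∅ reaches {A,N,Z}.
V ∉ reach(K|∅) ⇒ K ⊥ V | ∅.

Yes — K ⊥ V | ∅.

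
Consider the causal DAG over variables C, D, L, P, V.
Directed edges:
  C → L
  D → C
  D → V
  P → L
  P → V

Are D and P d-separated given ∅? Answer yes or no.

Bayes-Ball from D | ∅ reaches {C,L,V}.
P ∉ reach(D|∅) ⇒ D ⊥ P | ∅.

Yes — D ⊥ P | ∅.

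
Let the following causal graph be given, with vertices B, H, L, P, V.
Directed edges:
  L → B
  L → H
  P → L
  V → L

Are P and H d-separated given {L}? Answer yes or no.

Bayes-Ball from P | {L} reaches {V}.
H ∉ reach(P|{L}) ⇒ P ⊥ H | {L}.

Yes — P ⊥ H | {L}.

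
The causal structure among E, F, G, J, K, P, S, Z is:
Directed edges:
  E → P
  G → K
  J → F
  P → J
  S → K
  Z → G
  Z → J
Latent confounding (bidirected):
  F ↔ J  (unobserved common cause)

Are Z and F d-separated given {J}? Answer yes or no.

Bayes-Ball from Z | {J} reaches {E,F,G,K,P}.
F ∈ reach(Z|{J}) ⇒ Z ⊥̸ F | {J}.

No — Z and F are d-connected given {J}.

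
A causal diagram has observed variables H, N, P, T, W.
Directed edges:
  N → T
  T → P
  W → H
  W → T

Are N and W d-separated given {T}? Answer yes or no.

No — N and W are d-connected given {T}.

Bayes-Ball from N | {T} reaches {H,W}.
W ∈ reach(N|{T}) ⇒ N ⊥̸ W | {T}.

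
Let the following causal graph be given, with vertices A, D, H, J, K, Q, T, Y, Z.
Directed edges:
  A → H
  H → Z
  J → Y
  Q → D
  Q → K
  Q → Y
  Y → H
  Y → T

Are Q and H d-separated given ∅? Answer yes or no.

No — Q and H are d-connected given ∅.

Bayes-Ball from Q | ∅ reaches {D,H,K,T,Y,Z}.
H ∈ reach(Q|∅) ⇒ Q ⊥̸ H | ∅.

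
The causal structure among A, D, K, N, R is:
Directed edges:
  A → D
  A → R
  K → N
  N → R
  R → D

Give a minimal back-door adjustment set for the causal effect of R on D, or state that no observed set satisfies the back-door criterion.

desc(R)\{R}={D}; candidates ⊆ {A,K,N}.
size 0: {}; under {} R still reaches {A,D,K,N} ∋ D.
{A}: R⊥D given {A} in G with R→· removed — back-door holds.

R→D: minimal back-door set {A}.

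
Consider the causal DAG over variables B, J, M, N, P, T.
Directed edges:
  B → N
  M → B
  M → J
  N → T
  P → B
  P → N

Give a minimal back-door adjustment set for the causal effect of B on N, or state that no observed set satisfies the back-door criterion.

desc(B)\{B}={N,T}; candidates ⊆ {J,M,P}.
size 0: {}; under {} B still reaches {J,M,N,P,T} ∋ N.
{P}: B⊥N given {P} in G with B→· removed — back-door holds.

B→N: minimal back-door set {P}.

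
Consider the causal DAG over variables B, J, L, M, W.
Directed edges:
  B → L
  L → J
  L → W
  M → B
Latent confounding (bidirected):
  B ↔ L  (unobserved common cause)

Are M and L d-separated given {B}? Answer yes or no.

Bayes-Ball from M | {B} reaches {J,L,W}.
L ∈ reach(M|{B}) ⇒ M ⊥̸ L | {B}.

No — M and L are d-connected given {B}.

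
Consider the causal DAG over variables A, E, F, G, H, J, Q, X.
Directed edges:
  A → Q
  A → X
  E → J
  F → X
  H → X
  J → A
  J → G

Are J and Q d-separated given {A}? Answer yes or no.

Yes — J ⊥ Q | {A}.

Bayes-Ball from J | {A} reaches {E,G}.
Q ∉ reach(J|{A}) ⇒ J ⊥ Q | {A}.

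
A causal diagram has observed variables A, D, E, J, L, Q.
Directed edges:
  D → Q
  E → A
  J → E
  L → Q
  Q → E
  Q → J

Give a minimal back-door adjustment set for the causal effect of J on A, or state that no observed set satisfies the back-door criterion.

desc(J)\{J}={A,E}; candidates ⊆ {D,L,Q}.
size 0: {}; under {} J still reaches {A,D,E,L,Q} ∋ A.
{Q}: J⊥A given {Q} in G with J→· removed — back-door holds.

J→A: minimal back-door set {Q}.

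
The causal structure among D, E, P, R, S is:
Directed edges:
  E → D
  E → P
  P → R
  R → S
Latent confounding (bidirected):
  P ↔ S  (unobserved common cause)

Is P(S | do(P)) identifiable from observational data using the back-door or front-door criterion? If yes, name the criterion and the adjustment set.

P(S|do(P)): frontdoor, adjust for {R}.

desc(P)\{P}={R,S}; candidates ⊆ {D,E}.
P↔S: latent back-door arc(s) into P.
size 0: {}; under {} P still reaches {D,E,S} ∋ S.
size 1: {D}, {E}; under {D} P still reaches {E,S} ∋ S.
size 2: {D,E}; under {D,E} P still reaches {S} ∋ S.
P↔S cannot be blocked by any observed set — no back-door set.
{R}: (i) intercepts every directed P→S path; (ii) no back-door P→{R}; (iii) {P} blocks every back-door {R}→S. Front-door holds.
P(S|do(P)) = Σ_{R} P(R|P) Σ_{P'} P(S|R,P')P(P').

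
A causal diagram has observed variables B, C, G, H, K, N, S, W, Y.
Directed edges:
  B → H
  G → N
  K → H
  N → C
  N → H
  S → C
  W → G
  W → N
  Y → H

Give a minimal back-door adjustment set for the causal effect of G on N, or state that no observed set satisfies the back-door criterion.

G→N: minimal back-door set {W}.

desc(G)\{G}={C,H,N}; candidates ⊆ {B,K,S,W,Y}.
size 0: {}; under {} G still reaches {C,H,N,W} ∋ N.
{W}: G⊥N given {W} in G with G→· removed — back-door holds.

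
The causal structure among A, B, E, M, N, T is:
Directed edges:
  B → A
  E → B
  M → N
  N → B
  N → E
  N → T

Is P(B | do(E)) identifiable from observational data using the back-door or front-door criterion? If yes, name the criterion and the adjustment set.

P(B|do(E)): backdoor, adjust for {N}.

desc(E)\{E}={A,B}; candidates ⊆ {M,N,T}.
size 0: {}; under {} E still reaches {A,B,M,N,T} ∋ B.
{N}: E⊥B given {N} in G with E→· removed — back-door holds.
P(B|do(E)) = Σ_{N} P(B|E,N)·P(N).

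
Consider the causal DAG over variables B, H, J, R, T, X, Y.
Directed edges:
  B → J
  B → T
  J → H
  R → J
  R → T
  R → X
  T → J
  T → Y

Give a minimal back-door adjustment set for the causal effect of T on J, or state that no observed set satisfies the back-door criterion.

T→J: minimal back-door set {B, R}.

desc(T)\{T}={H,J,Y}; candidates ⊆ {B,R,X}.
size 0: {}; under {} T still reaches {B,H,J,R,X} ∋ J.
size 1: {B}, {R}, {X}; under {B} T still reaches {H,J,R,X} ∋ J.
{B,R}: T⊥J given {B,R} in G with T→· removed — back-door holds.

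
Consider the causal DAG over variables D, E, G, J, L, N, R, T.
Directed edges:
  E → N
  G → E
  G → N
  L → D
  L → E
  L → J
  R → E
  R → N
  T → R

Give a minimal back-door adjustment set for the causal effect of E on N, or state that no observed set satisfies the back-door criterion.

E→N: minimal back-door set {G, R}.

desc(E)\{E}={N}; candidates ⊆ {D,G,J,L,R,T}.
size 0: {}; under {} E still reaches {D,G,J,L,N,R,T} ∋ N.
size 1: {D}, {G}, {J} …(+3); under {D} E still reaches {G,J,L,N,R,T} ∋ N.
{G,R}: E⊥N given {G,R} in G with E→· removed — back-door holds.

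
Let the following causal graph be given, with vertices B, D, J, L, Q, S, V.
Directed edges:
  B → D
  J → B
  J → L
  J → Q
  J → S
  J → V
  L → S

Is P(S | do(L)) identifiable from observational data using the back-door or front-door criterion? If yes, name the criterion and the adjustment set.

P(S|do(L)): backdoor, adjust for {J}.

desc(L)\{L}={S}; candidates ⊆ {B,D,J,Q,V}.
size 0: {}; under {} L still reaches {B,D,J,Q,S,V} ∋ S.
{J}: L⊥S given {J} in G with L→· removed — back-door holds.
P(S|do(L)) = Σ_{J} P(S|L,J)·P(J).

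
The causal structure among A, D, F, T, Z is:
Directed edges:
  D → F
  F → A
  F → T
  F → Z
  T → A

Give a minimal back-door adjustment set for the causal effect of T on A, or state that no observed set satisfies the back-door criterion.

T→A: minimal back-door set {F}.

desc(T)\{T}={A}; candidates ⊆ {D,F,Z}.
size 0: {}; under {} T still reaches {A,D,F,Z} ∋ A.
{F}: T⊥A given {F} in G with T→· removed — back-door holds.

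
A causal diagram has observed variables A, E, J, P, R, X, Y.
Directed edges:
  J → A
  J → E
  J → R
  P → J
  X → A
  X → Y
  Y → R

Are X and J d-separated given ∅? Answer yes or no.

Yes — X ⊥ J | ∅.

Bayes-Ball from X | ∅ reaches {A,R,Y}.
J ∉ reach(X|∅) ⇒ X ⊥ J | ∅.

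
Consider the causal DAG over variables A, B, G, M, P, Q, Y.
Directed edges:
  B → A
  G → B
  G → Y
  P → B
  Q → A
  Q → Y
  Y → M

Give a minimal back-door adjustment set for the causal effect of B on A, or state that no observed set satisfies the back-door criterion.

B→A: minimal back-door set ∅.

desc(B)\{B}={A}; candidates ⊆ {G,M,P,Q,Y}.
∅: B⊥A given ∅ in G with B→· removed — back-door holds.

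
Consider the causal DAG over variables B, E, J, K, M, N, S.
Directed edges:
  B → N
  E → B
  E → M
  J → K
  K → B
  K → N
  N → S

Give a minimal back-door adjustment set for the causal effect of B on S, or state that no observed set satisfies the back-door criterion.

desc(B)\{B}={N,S}; candidates ⊆ {E,J,K,M}.
size 0: {}; under {} B still reaches {E,J,K,M,N,S} ∋ S.
{K}: B⊥S given {K} in G with B→· removed — back-door holds.

B→S: minimal back-door set {K}.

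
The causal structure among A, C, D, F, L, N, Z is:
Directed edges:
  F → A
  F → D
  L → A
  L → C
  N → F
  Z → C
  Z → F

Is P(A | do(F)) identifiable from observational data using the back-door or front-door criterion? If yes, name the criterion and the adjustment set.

desc(F)\{F}={A,D}; candidates ⊆ {C,L,N,Z}.
∅: F⊥A given ∅ in G with F→· removed — back-door holds.
P(A|do(F)) = P(A|F) — no adjustment needed.

P(A|do(F)): backdoor, adjust for ∅.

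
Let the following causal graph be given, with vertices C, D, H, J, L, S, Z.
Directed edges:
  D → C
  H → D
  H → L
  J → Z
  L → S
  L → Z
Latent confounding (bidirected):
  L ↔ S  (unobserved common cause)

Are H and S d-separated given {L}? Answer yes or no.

No — H and S are d-connected given {L}.

Bayes-Ball from H | {L} reaches {C,D,S}.
S ∈ reach(H|{L}) ⇒ H ⊥̸ S | {L}.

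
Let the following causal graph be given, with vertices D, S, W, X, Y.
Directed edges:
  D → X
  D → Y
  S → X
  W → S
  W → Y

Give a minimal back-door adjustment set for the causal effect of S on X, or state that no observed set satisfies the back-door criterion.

desc(S)\{S}={X}; candidates ⊆ {D,W,Y}.
∅: S⊥X given ∅ in G with S→· removed — back-door holds.

S→X: minimal back-door set ∅.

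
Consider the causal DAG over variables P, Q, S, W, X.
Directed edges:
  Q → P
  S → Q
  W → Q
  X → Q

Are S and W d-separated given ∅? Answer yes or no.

Yes — S ⊥ W | ∅.

Bayes-Ball from S | ∅ reaches {P,Q}.
W ∉ reach(S|∅) ⇒ S ⊥ W | ∅.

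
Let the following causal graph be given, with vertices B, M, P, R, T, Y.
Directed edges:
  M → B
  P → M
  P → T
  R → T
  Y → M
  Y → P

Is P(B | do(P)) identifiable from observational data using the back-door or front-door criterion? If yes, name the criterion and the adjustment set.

desc(P)\{P}={B,M,T}; candidates ⊆ {R,Y}.
size 0: {}; under {} P still reaches {B,M,Y} ∋ B.
{Y}: P⊥B given {Y} in G with P→· removed — back-door holds.
P(B|do(P)) = Σ_{Y} P(B|P,Y)·P(Y).

P(B|do(P)): backdoor, adjust for {Y}.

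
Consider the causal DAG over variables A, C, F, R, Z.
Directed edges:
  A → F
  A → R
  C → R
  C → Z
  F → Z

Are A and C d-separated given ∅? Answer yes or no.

Yes — A ⊥ C | ∅.

Bayes-Ball from A | ∅ reaches {F,R,Z}.
C ∉ reach(A|∅) ⇒ A ⊥ C | ∅.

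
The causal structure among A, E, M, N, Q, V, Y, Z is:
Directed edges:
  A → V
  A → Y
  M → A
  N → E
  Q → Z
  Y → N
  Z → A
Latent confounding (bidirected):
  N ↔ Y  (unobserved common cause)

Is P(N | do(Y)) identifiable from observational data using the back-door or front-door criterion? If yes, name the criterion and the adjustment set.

P(N|do(Y)): not identifiable (no BD/FD set).

desc(Y)\{Y}={E,N}; candidates ⊆ {A,M,Q,V,Z}.
Y↔N: latent back-door arc(s) into Y.
size 0: {}; under {} Y still reaches {A,E,M,N,Q,V,Z} ∋ N.
size 1: {A}, {M}, {Q} …(+2); under {A} Y still reaches {E,N} ∋ N.
size 2: {A,M}, {A,Q}, {A,V} …(+7); under {A,M} Y still reaches {E,N} ∋ N.
Y↔N cannot be blocked by any observed set — no back-door set.
No mediator lies on a directed Y→…→N path.
Neither criterion identifies P(N|do(Y)) in this graph.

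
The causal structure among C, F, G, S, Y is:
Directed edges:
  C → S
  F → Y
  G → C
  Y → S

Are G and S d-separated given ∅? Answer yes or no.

No — G and S are d-connected given ∅.

Bayes-Ball from G | ∅ reaches {C,S}.
S ∈ reach(G|∅) ⇒ G ⊥̸ S | ∅.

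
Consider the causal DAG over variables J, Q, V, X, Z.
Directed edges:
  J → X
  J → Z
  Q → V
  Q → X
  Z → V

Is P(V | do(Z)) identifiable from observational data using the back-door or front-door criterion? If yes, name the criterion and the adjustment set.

P(V|do(Z)): backdoor, adjust for ∅.

desc(Z)\{Z}={V}; candidates ⊆ {J,Q,X}.
∅: Z⊥V given ∅ in G with Z→· removed — back-door holds.
P(V|do(Z)) = P(V|Z) — no adjustment needed.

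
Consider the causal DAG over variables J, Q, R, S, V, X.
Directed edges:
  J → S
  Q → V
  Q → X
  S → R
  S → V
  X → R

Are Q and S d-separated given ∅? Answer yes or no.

Yes — Q ⊥ S | ∅.

Bayes-Ball from Q | ∅ reaches {R,V,X}.
S ∉ reach(Q|∅) ⇒ Q ⊥ S | ∅.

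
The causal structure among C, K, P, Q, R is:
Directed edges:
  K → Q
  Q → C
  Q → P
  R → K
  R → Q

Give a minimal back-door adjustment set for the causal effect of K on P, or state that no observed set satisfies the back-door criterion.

desc(K)\{K}={C,P,Q}; candidates ⊆ {R}.
size 0: {}; under {} K still reaches {C,P,Q,R} ∋ P.
{R}: K⊥P given {R} in G with K→· removed — back-door holds.

K→P: minimal back-door set {R}.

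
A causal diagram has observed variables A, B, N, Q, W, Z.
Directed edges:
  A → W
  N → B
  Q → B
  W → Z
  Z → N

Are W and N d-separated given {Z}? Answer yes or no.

Yes — W ⊥ N | {Z}.

Bayes-Ball from W | {Z} reaches {A}.
N ∉ reach(W|{Z}) ⇒ W ⊥ N | {Z}.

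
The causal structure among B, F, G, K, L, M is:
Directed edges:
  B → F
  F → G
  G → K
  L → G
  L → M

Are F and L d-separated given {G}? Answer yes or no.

No — F and L are d-connected given {G}.

Bayes-Ball from F | {G} reaches {B,L,M}.
L ∈ reach(F|{G}) ⇒ F ⊥̸ L | {G}.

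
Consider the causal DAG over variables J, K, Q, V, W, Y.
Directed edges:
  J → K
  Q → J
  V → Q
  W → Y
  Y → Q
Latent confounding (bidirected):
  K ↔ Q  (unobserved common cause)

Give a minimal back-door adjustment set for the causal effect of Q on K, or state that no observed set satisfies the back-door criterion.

Q→K: no observed back-door set.

desc(Q)\{Q}={J,K}; candidates ⊆ {V,W,Y}.
Q↔K: latent back-door arc(s) into Q.
size 0: {}; under {} Q still reaches {K,V,W,Y} ∋ K.
size 1: {V}, {W}, {Y}; under {V} Q still reaches {K,W,Y} ∋ K.
size 2: {V,W}, {V,Y}, {W,Y}; under {V,W} Q still reaches {K,Y} ∋ K.
Q↔K cannot be blocked by any observed set — no back-door set.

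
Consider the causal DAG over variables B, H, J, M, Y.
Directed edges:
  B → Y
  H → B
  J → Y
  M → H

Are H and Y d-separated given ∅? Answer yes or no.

No — H and Y are d-connected given ∅.

Bayes-Ball from H | ∅ reaches {B,M,Y}.
Y ∈ reach(H|∅) ⇒ H ⊥̸ Y | ∅.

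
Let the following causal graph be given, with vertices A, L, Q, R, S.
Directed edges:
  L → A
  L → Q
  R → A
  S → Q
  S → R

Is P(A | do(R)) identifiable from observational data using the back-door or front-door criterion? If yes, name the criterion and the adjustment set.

desc(R)\{R}={A}; candidates ⊆ {L,Q,S}.
∅: R⊥A given ∅ in G with R→· removed — back-door holds.
P(A|do(R)) = P(A|R) — no adjustment needed.

P(A|do(R)): backdoor, adjust for ∅.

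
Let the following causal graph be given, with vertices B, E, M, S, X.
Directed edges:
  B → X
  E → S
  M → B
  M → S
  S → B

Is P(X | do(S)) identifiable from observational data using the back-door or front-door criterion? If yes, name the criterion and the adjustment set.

desc(S)\{S}={B,X}; candidates ⊆ {E,M}.
size 0: {}; under {} S still reaches {B,E,M,X} ∋ X.
{M}: S⊥X given {M} in G with S→· removed — back-door holds.
P(X|do(S)) = Σ_{M} P(X|S,M)·P(M).

P(X|do(S)): backdoor, adjust for {M}.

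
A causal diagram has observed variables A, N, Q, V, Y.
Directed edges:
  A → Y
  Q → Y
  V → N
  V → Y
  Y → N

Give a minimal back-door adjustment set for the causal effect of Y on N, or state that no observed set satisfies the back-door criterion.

Y→N: minimal back-door set {V}.

desc(Y)\{Y}={N}; candidates ⊆ {A,Q,V}.
size 0: {}; under {} Y still reaches {A,N,Q,V} ∋ N.
{V}: Y⊥N given {V} in G with Y→· removed — back-door holds.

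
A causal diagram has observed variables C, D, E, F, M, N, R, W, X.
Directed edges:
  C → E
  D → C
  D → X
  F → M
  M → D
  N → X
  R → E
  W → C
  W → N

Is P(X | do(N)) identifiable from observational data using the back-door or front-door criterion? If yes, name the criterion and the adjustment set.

P(X|do(N)): backdoor, adjust for ∅.

desc(N)\{N}={X}; candidates ⊆ {C,D,E,F,M,R,W}.
∅: N⊥X given ∅ in G with N→· removed — back-door holds.
P(X|do(N)) = P(X|N) — no adjustment needed.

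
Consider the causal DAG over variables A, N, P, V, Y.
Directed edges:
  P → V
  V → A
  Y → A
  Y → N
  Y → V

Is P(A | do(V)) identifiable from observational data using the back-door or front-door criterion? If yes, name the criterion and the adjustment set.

P(A|do(V)): backdoor, adjust for {Y}.

desc(V)\{V}={A}; candidates ⊆ {N,P,Y}.
size 0: {}; under {} V still reaches {A,N,P,Y} ∋ A.
{Y}: V⊥A given {Y} in G with V→· removed — back-door holds.
P(A|do(V)) = Σ_{Y} P(A|V,Y)·P(Y).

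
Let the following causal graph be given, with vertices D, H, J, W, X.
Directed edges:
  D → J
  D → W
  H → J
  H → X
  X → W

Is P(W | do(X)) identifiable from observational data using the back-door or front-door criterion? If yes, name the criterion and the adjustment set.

desc(X)\{X}={W}; candidates ⊆ {D,H,J}.
∅: X⊥W given ∅ in G with X→· removed — back-door holds.
P(W|do(X)) = P(W|X) — no adjustment needed.

P(W|do(X)): backdoor, adjust for ∅.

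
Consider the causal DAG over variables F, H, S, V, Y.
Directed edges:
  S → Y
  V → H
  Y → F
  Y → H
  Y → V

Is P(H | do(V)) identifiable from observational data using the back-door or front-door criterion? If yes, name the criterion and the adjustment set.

desc(V)\{V}={H}; candidates ⊆ {F,S,Y}.
size 0: {}; under {} V still reaches {F,H,S,Y} ∋ H.
{Y}: V⊥H given {Y} in G with V→· removed — back-door holds.
P(H|do(V)) = Σ_{Y} P(H|V,Y)·P(Y).

P(H|do(V)): backdoor, adjust for {Y}.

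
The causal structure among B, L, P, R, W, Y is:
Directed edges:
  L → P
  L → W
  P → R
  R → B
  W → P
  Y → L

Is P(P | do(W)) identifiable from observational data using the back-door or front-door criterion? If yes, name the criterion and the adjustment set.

desc(W)\{W}={B,P,R}; candidates ⊆ {L,Y}.
size 0: {}; under {} W still reaches {B,L,P,R,Y} ∋ P.
{L}: W⊥P given {L} in G with W→· removed — back-door holds.
P(P|do(W)) = Σ_{L} P(P|W,L)·P(L).

P(P|do(W)): backdoor, adjust for {L}.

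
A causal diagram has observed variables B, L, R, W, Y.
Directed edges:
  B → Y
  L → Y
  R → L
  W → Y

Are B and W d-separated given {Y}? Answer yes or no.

No — B and W are d-connected given {Y}.

Bayes-Ball from B | {Y} reaches {L,R,W}.
W ∈ reach(B|{Y}) ⇒ B ⊥̸ W | {Y}.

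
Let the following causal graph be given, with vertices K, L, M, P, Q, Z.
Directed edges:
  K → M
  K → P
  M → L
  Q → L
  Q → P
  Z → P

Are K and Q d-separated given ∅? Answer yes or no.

Yes — K ⊥ Q | ∅.

Bayes-Ball from K | ∅ reaches {L,M,P}.
Q ∉ reach(K|∅) ⇒ K ⊥ Q | ∅.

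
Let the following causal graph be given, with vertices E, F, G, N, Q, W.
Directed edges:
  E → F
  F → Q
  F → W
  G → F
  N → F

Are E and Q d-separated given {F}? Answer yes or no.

Yes — E ⊥ Q | {F}.

Bayes-Ball from E | {F} reaches {G,N}.
Q ∉ reach(E|{F}) ⇒ E ⊥ Q | {F}.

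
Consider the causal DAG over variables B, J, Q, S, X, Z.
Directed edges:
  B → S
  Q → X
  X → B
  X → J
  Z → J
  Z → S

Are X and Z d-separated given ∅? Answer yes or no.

Bayes-Ball from X | ∅ reaches {B,J,Q,S}.
Z ∉ reach(X|∅) ⇒ X ⊥ Z | ∅.

Yes — X ⊥ Z | ∅.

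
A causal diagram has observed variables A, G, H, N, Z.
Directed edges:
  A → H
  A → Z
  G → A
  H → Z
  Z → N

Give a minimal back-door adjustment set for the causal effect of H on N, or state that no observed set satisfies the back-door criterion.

desc(H)\{H}={N,Z}; candidates ⊆ {A,G}.
size 0: {}; under {} H still reaches {A,G,N,Z} ∋ N.
{A}: H⊥N given {A} in G with H→· removed — back-door holds.

H→N: minimal back-door set {A}.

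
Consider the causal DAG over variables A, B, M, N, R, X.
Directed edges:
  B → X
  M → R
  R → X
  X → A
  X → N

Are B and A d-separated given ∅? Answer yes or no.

Bayes-Ball from B | ∅ reaches {A,N,X}.
A ∈ reach(B|∅) ⇒ B ⊥̸ A | ∅.

No — B and A are d-connected given ∅.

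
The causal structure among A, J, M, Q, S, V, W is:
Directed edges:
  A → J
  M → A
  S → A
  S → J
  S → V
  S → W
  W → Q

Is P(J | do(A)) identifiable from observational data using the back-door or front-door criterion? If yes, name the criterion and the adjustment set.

desc(A)\{A}={J}; candidates ⊆ {M,Q,S,V,W}.
size 0: {}; under {} A still reaches {J,M,Q,S,V,W} ∋ J.
{S}: A⊥J given {S} in G with A→· removed — back-door holds.
P(J|do(A)) = Σ_{S} P(J|A,S)·P(S).

P(J|do(A)): backdoor, adjust for {S}.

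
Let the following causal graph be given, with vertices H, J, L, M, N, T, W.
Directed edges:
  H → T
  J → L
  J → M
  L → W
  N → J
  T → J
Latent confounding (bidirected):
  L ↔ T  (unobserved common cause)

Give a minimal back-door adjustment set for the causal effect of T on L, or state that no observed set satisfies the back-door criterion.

desc(T)\{T}={J,L,M,W}; candidates ⊆ {H,N}.
T↔L: latent back-door arc(s) into T.
size 0: {}; under {} T still reaches {H,L,W} ∋ L.
size 1: {H}, {N}; under {H} T still reaches {L,W} ∋ L.
size 2: {H,N}; under {H,N} T still reaches {L,W} ∋ L.
T↔L cannot be blocked by any observed set — no back-door set.

T→L: no observed back-door set.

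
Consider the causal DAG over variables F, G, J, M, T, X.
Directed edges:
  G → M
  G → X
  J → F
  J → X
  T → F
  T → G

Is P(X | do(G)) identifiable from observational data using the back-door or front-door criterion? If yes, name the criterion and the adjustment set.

desc(G)\{G}={M,X}; candidates ⊆ {F,J,T}.
∅: G⊥X given ∅ in G with G→· removed — back-door holds.
P(X|do(G)) = P(X|G) — no adjustment needed.

P(X|do(G)): backdoor, adjust for ∅.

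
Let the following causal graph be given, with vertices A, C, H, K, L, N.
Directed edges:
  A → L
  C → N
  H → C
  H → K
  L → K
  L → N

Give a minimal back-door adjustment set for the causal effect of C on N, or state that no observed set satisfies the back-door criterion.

desc(C)\{C}={N}; candidates ⊆ {A,H,K,L}.
∅: C⊥N given ∅ in G with C→· removed — back-door holds.

C→N: minimal back-door set ∅.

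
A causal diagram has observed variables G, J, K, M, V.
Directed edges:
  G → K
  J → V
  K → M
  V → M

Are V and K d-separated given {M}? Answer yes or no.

Bayes-Ball from V | {M} reaches {G,J,K}.
K ∈ reach(V|{M}) ⇒ V ⊥̸ K | {M}.

No — V and K are d-connected given {M}.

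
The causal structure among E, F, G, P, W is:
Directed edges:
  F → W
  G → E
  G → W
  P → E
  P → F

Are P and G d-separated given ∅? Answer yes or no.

Bayes-Ball from P | ∅ reaches {E,F,W}.
G ∉ reach(P|∅) ⇒ P ⊥ G | ∅.

Yes — P ⊥ G | ∅.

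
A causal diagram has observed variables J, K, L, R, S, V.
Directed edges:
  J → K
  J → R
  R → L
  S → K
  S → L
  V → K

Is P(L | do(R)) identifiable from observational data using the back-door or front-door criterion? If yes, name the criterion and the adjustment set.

desc(R)\{R}={L}; candidates ⊆ {J,K,S,V}.
∅: R⊥L given ∅ in G with R→· removed — back-door holds.
P(L|do(R)) = P(L|R) — no adjustment needed.

P(L|do(R)): backdoor, adjust for ∅.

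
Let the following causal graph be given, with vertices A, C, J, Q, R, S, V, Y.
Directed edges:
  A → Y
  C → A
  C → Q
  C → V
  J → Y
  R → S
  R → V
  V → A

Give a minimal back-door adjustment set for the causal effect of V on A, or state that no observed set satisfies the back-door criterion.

desc(V)\{V}={A,Y}; candidates ⊆ {C,J,Q,R,S}.
size 0: {}; under {} V still reaches {A,C,Q,R,S,Y} ∋ A.
{C}: V⊥A given {C} in G with V→· removed — back-door holds.

V→A: minimal back-door set {C}.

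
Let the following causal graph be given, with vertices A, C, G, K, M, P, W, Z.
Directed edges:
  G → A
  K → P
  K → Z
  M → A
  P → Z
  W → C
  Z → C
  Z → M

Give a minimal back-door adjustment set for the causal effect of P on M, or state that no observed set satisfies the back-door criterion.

P→M: minimal back-door set {K}.

desc(P)\{P}={A,C,M,Z}; candidates ⊆ {G,K,W}.
size 0: {}; under {} P still reaches {A,C,K,M,Z} ∋ M.
{K}: P⊥M given {K} in G with P→· removed — back-door holds.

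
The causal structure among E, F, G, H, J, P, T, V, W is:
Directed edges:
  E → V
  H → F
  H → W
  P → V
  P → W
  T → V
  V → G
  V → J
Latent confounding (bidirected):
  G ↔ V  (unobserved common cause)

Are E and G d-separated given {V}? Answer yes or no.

No — E and G are d-connected given {V}.

Bayes-Ball from E | {V} reaches {G,P,T,W}.
G ∈ reach(E|{V}) ⇒ E ⊥̸ G | {V}.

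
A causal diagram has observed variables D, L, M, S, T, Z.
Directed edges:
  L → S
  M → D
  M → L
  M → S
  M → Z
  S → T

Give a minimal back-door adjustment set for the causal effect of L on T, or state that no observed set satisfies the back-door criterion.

L→T: minimal back-door set {M}.

desc(L)\{L}={S,T}; candidates ⊆ {D,M,Z}.
size 0: {}; under {} L still reaches {D,M,S,T,Z} ∋ T.
{M}: L⊥T given {M} in G with L→· removed — back-door holds.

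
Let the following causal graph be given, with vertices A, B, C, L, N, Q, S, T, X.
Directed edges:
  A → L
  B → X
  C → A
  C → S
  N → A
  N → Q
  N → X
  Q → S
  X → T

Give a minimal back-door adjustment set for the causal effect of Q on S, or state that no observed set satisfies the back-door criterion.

Q→S: minimal back-door set ∅.

desc(Q)\{Q}={S}; candidates ⊆ {A,B,C,L,N,T,X}.
∅: Q⊥S given ∅ in G with Q→· removed — back-door holds.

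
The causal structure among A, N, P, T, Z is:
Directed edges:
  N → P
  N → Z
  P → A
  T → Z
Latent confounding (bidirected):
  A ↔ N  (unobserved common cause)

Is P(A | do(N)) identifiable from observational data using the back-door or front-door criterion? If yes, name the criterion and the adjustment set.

P(A|do(N)): frontdoor, adjust for {P}.

desc(N)\{N}={A,P,Z}; candidates ⊆ {T}.
N↔A: latent back-door arc(s) into N.
size 0: {}; under {} N still reaches {A} ∋ A.
size 1: {T}; under {T} N still reaches {A} ∋ A.
N↔A cannot be blocked by any observed set — no back-door set.
{P}: (i) intercepts every directed N→A path; (ii) no back-door N→{P}; (iii) {N} blocks every back-door {P}→A. Front-door holds.
P(A|do(N)) = Σ_{P} P(P|N) Σ_{N'} P(A|P,N')P(N').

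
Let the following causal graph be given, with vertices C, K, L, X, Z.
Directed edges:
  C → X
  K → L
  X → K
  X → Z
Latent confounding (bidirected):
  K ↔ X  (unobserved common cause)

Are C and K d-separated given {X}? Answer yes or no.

Bayes-Ball from C | {X} reaches {K,L}.
K ∈ reach(C|{X}) ⇒ C ⊥̸ K | {X}.

No — C and K are d-connected given {X}.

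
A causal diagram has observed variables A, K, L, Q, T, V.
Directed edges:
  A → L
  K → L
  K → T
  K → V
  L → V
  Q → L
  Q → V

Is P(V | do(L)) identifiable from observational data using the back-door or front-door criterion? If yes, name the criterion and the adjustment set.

P(V|do(L)): backdoor, adjust for {K, Q}.

desc(L)\{L}={V}; candidates ⊆ {A,K,Q,T}.
size 0: {}; under {} L still reaches {A,K,Q,T,V} ∋ V.
size 1: {A}, {K}, {Q} …(+1); under {A} L still reaches {K,Q,T,V} ∋ V.
{K,Q}: L⊥V given {K,Q} in G with L→· removed — back-door holds.
P(V|do(L)) = Σ_{K,Q} P(V|L,K,Q)·P(K,Q).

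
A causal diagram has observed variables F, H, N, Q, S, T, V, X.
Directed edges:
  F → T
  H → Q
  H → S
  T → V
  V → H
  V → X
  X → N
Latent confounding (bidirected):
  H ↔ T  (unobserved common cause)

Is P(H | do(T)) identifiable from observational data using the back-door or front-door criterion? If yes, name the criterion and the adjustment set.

P(H|do(T)): frontdoor, adjust for {V}.

desc(T)\{T}={H,N,Q,S,V,X}; candidates ⊆ {F}.
T↔H: latent back-door arc(s) into T.
size 0: {}; under {} T still reaches {F,H,Q,S} ∋ H.
size 1: {F}; under {F} T still reaches {H,Q,S} ∋ H.
T↔H cannot be blocked by any observed set — no back-door set.
{V}: (i) intercepts every directed T→H path; (ii) no back-door T→{V}; (iii) {T} blocks every back-door {V}→H. Front-door holds.
P(H|do(T)) = Σ_{V} P(V|T) Σ_{T'} P(H|V,T')P(T').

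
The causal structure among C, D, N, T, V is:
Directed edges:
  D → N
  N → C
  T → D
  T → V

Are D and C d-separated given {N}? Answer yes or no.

Yes — D ⊥ C | {N}.

Bayes-Ball from D | {N} reaches {T,V}.
C ∉ reach(D|{N}) ⇒ D ⊥ C | {N}.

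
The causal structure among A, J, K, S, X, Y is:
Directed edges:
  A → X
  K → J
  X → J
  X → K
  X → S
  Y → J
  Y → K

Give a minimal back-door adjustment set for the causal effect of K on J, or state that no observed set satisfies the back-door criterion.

desc(K)\{K}={J}; candidates ⊆ {A,S,X,Y}.
size 0: {}; under {} K still reaches {A,J,S,X,Y} ∋ J.
size 1: {A}, {S}, {X} …(+1); under {A} K still reaches {J,S,X,Y} ∋ J.
{X,Y}: K⊥J given {X,Y} in G with K→· removed — back-door holds.

K→J: minimal back-door set {X, Y}.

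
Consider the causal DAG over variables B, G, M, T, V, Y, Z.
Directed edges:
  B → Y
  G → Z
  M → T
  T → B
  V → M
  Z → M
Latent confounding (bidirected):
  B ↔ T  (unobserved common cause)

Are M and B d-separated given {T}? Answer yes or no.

No — M and B are d-connected given {T}.

Bayes-Ball from M | {T} reaches {B,G,V,Y,Z}.
B ∈ reach(M|{T}) ⇒ M ⊥̸ B | {T}.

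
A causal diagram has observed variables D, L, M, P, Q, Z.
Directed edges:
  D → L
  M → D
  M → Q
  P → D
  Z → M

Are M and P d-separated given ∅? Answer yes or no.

Bayes-Ball from M | ∅ reaches {D,L,Q,Z}.
P ∉ reach(M|∅) ⇒ M ⊥ P | ∅.

Yes — M ⊥ P | ∅.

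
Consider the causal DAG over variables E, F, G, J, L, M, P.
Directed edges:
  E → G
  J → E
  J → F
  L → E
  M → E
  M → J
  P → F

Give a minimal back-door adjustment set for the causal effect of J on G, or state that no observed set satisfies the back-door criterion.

J→G: minimal back-door set {M}.

desc(J)\{J}={E,F,G}; candidates ⊆ {L,M,P}.
size 0: {}; under {} J still reaches {E,G,M} ∋ G.
{M}: J⊥G given {M} in G with J→· removed — back-door holds.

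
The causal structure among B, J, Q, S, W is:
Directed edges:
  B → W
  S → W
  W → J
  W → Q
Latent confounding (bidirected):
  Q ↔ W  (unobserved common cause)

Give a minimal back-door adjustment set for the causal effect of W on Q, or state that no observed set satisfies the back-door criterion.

desc(W)\{W}={J,Q}; candidates ⊆ {B,S}.
W↔Q: latent back-door arc(s) into W.
size 0: {}; under {} W still reaches {B,Q,S} ∋ Q.
size 1: {B}, {S}; under {B} W still reaches {Q,S} ∋ Q.
size 2: {B,S}; under {B,S} W still reaches {Q} ∋ Q.
W↔Q cannot be blocked by any observed set — no back-door set.

W→Q: no observed back-door set.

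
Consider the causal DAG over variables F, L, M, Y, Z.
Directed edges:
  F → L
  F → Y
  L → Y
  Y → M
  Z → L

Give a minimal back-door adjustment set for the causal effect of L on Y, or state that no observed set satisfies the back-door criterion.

desc(L)\{L}={M,Y}; candidates ⊆ {F,Z}.
size 0: {}; under {} L still reaches {F,M,Y,Z} ∋ Y.
{F}: L⊥Y given {F} in G with L→· removed — back-door holds.

L→Y: minimal back-door set {F}.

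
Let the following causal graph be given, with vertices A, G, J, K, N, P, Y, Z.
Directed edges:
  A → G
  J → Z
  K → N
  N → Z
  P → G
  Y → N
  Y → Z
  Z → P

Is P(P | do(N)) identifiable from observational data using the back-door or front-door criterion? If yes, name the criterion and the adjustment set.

desc(N)\{N}={G,P,Z}; candidates ⊆ {A,J,K,Y}.
size 0: {}; under {} N still reaches {G,K,P,Y,Z} ∋ P.
{Y}: N⊥P given {Y} in G with N→· removed — back-door holds.
P(P|do(N)) = Σ_{Y} P(P|N,Y)·P(Y).

P(P|do(N)): backdoor, adjust for {Y}.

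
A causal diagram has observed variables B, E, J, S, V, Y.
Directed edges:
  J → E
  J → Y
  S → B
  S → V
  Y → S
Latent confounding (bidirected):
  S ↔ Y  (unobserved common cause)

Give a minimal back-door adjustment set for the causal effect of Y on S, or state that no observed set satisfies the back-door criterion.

desc(Y)\{Y}={B,S,V}; candidates ⊆ {E,J}.
Y↔S: latent back-door arc(s) into Y.
size 0: {}; under {} Y still reaches {B,E,J,S,V} ∋ S.
size 1: {E}, {J}; under {E} Y still reaches {B,J,S,V} ∋ S.
size 2: {E,J}; under {E,J} Y still reaches {B,S,V} ∋ S.
Y↔S cannot be blocked by any observed set — no back-door set.

Y→S: no observed back-door set.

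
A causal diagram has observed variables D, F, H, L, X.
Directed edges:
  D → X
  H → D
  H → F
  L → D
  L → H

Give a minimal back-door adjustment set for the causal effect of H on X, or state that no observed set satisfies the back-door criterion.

H→X: minimal back-door set {L}.

desc(H)\{H}={D,F,X}; candidates ⊆ {L}.
size 0: {}; under {} H still reaches {D,L,X} ∋ X.
{L}: H⊥X given {L} in G with H→· removed — back-door holds.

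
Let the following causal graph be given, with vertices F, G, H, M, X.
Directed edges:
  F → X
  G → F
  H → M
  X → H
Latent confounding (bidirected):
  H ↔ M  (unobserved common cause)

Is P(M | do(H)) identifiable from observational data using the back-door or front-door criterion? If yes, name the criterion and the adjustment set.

desc(H)\{H}={M}; candidates ⊆ {F,G,X}.
H↔M: latent back-door arc(s) into H.
size 0: {}; under {} H still reaches {F,G,M,X} ∋ M.
size 1: {F}, {G}, {X}; under {F} H still reaches {M,X} ∋ M.
size 2: {F,G}, {F,X}, {G,X}; under {F,G} H still reaches {M,X} ∋ M.
H↔M cannot be blocked by any observed set — no back-door set.
No mediator lies on a directed H→…→M path.
Neither criterion identifies P(M|do(H)) in this graph.

P(M|do(H)): not identifiable (no BD/FD set).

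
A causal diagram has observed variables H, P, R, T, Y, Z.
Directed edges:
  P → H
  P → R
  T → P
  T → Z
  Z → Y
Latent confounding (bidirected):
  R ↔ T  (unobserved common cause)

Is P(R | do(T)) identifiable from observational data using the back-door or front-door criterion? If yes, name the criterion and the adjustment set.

P(R|do(T)): frontdoor, adjust for {P}.

desc(T)\{T}={H,P,R,Y,Z}; candidates ⊆ {—}.
T↔R: latent back-door arc(s) into T.
size 0: {}; under {} T still reaches {R} ∋ R.
T↔R cannot be blocked by any observed set — no back-door set.
{P}: (i) intercepts every directed T→R path; (ii) no back-door T→{P}; (iii) {T} blocks every back-door {P}→R. Front-door holds.
P(R|do(T)) = Σ_{P} P(P|T) Σ_{T'} P(R|P,T')P(T').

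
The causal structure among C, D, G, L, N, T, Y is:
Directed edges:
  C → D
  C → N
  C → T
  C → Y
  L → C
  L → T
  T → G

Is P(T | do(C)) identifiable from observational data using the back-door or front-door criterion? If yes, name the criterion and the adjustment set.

desc(C)\{C}={D,G,N,T,Y}; candidates ⊆ {L}.
size 0: {}; under {} C still reaches {G,L,T} ∋ T.
{L}: C⊥T given {L} in G with C→· removed — back-door holds.
P(T|do(C)) = Σ_{L} P(T|C,L)·P(L).

P(T|do(C)): backdoor, adjust for {L}.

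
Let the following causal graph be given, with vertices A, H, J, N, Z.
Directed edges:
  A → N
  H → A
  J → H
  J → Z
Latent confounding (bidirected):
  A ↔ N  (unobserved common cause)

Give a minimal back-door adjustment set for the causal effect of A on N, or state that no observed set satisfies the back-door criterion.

desc(A)\{A}={N}; candidates ⊆ {H,J,Z}.
A↔N: latent back-door arc(s) into A.
size 0: {}; under {} A still reaches {H,J,N,Z} ∋ N.
size 1: {H}, {J}, {Z}; under {H} A still reaches {N} ∋ N.
size 2: {H,J}, {H,Z}, {J,Z}; under {H,J} A still reaches {N} ∋ N.
A↔N cannot be blocked by any observed set — no back-door set.

A→N: no observed back-door set.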